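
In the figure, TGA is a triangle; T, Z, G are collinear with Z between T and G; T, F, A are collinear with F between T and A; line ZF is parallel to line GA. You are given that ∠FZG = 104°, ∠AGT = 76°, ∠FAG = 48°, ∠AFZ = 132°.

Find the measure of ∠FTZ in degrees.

1. ∠FZT = 76°  [linear pair at Z on TG]
2. ∠TFZ = 48°  [linear pair at F on TA]
3. ∠FTZ = 56°  [△TZF]

∠FTZ = 56°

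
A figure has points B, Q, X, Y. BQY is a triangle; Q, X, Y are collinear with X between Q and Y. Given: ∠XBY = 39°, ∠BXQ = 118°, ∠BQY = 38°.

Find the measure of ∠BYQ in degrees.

1. ∠BXY = 62°  [linear pair at X on QY]
2. ∠BYX = 79°  [△BXY]
3. ∠BYQ = 79°  [X on ray YQ]

∠BYQ = 79°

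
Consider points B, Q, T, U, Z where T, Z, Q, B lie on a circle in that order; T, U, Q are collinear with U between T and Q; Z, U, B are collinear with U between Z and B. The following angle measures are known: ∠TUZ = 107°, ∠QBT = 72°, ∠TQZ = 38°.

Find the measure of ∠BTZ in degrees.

1. ∠QZT = 108°  [cyclic TZQB, opposite ∠Z+∠B]
2. ∠TBZ = 38°  [same arc TZ]
3. ∠QTZ = 34°  [△TZQ]
4. ∠BZT = 39°  [△TUZ]
5. ∠BTZ = 103°  [△TZB]

∠BTZ = 103°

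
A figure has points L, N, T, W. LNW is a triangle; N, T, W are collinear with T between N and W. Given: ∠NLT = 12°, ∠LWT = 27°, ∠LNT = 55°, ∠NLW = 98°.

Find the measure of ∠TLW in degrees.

∠TLW = 86°

1. ∠LTN = 113°  [△LNT]
2. ∠LTW = 67°  [linear pair at T on NW]
3. ∠TLW = 86°  [△LTW]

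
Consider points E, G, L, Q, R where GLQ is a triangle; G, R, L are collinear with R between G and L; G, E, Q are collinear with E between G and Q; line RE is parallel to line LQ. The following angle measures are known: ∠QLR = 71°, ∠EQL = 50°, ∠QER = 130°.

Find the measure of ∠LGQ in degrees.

∠LGQ = 59°

1. ∠GLQ = 71°  [R on ray LG]
2. ∠GQL = 50°  [E on ray QG]
3. ∠LGQ = 59°  [△GLQ]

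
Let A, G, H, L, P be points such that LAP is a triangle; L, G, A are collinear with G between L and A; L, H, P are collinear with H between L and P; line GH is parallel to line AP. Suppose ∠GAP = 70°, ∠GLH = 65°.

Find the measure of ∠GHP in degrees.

1. ∠LAP = 70°  [G on ray AL]
2. ∠ALP = 65°  [G on LA, H on LP]
3. ∠APL = 45°  [△LAP]
4. ∠GHL = 45°  [GH∥AP, corresponding at H]
5. ∠GHP = 135°  [linear pair at H on LP]

∠GHP = 135°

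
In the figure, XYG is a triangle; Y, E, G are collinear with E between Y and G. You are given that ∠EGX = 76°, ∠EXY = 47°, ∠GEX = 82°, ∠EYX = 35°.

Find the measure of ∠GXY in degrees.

∠GXY = 69°

1. ∠XGY = 76°  [E on ray GY]
2. ∠GYX = 35°  [E on ray YG]
3. ∠GXY = 69°  [△XYG]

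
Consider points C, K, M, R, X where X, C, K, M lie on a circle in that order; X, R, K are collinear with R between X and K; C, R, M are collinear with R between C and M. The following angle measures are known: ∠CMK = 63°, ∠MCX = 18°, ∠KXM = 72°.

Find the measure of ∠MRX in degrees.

1. ∠MKX = 18°  [same arc XM]
2. ∠KRM = 99°  [△KRM]
3. ∠MRX = 81°  [linear pair at R on XK]

∠MRX = 81°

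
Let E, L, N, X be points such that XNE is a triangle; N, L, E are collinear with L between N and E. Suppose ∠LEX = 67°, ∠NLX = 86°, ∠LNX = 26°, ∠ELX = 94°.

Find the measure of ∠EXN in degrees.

1. ∠NEX = 67°  [L on ray EN]
2. ∠ENX = 26°  [L on ray NE]
3. ∠EXN = 87°  [△XNE]

∠EXN = 87°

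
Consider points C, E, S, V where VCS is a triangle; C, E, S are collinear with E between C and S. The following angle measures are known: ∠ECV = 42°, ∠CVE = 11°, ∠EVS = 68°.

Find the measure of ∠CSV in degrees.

1. ∠CEV = 127°  [△VCE]
2. ∠SEV = 53°  [linear pair at E on CS]
3. ∠ESV = 59°  [△VES]
4. ∠CSV = 59°  [E on ray SC]

∠CSV = 59°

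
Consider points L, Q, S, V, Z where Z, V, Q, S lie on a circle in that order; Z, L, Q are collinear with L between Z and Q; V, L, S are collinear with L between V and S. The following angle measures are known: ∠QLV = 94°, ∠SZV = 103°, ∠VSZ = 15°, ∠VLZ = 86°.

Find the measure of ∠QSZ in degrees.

1. ∠SLZ = 94°  [vertical angles at L]
2. ∠SVZ = 62°  [△ZVS]
3. ∠QZS = 71°  [△ZLS]
4. ∠SQZ = 62°  [same arc ZS]
5. ∠QSZ = 47°  [△ZQS]

∠QSZ = 47°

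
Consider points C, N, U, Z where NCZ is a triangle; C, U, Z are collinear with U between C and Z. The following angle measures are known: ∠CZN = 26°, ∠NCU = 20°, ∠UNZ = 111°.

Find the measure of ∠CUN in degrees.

1. ∠NZU = 26°  [U on ray ZC]
2. ∠NUZ = 43°  [△NUZ]
3. ∠CUN = 137°  [linear pair at U on CZ]

∠CUN = 137°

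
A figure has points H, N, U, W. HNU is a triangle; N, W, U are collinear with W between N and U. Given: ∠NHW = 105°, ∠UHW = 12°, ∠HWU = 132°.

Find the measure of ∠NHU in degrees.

∠NHU = 117°

1. ∠HUW = 36°  [△HWU]
2. ∠HWN = 48°  [linear pair at W on NU]
3. ∠HUN = 36°  [W on ray UN]
4. ∠HNW = 27°  [△HNW]
5. ∠HNU = 27°  [W on ray NU]
6. ∠NHU = 117°  [△HNU]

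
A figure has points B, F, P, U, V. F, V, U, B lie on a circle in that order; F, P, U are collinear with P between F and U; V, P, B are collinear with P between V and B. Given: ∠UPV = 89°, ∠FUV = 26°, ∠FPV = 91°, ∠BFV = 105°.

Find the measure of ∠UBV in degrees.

1. ∠BVU = 65°  [△VPU]
2. ∠BUV = 75°  [cyclic FVUB, opposite ∠F+∠U]
3. ∠UBV = 40°  [△VUB]

∠UBV = 40°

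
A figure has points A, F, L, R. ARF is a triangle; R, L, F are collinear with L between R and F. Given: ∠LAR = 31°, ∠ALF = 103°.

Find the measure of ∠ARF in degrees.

∠ARF = 72°

1. ∠ALR = 77°  [linear pair at L on RF]
2. ∠ARL = 72°  [△ARL]
3. ∠ARF = 72°  [L on ray RF]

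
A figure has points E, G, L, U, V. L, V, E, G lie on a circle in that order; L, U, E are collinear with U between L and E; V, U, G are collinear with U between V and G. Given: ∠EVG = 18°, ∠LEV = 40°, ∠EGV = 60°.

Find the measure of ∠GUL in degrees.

∠GUL = 122°

1. ∠ELG = 18°  [same arc EG]
2. ∠LGV = 40°  [same arc LV]
3. ∠GUL = 122°  [△LUG]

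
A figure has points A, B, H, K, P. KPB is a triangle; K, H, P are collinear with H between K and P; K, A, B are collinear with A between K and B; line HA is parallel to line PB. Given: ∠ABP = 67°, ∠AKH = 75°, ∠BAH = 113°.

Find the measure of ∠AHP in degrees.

1. ∠HAK = 67°  [linear pair at A on KB]
2. ∠AHK = 38°  [△KHA]
3. ∠AHP = 142°  [linear pair at H on KP]

∠AHP = 142°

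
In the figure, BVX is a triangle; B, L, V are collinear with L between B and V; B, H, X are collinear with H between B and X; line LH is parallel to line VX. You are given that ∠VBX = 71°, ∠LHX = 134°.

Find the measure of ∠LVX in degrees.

1. ∠HBL = 71°  [L on BV, H on BX]
2. ∠BHL = 46°  [linear pair at H on BX]
3. ∠BLH = 63°  [△BLH]
4. ∠HLV = 117°  [linear pair at L on BV]
5. ∠LVX = 63°  [LH∥VX, co-interior at V–L]

∠LVX = 63°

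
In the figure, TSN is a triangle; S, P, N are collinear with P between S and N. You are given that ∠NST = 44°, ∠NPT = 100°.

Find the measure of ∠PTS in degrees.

∠PTS = 56°

1. ∠PST = 44°  [P on ray SN]
2. ∠SPT = 80°  [linear pair at P on SN]
3. ∠PTS = 56°  [△TSP]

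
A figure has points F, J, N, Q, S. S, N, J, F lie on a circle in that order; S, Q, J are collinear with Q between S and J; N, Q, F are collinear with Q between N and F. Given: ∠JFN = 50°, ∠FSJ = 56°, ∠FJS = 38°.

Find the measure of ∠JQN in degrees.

1. ∠JSN = 50°  [same arc NJ]
2. ∠FNS = 38°  [same arc SF]
3. ∠NQS = 92°  [△SQN]
4. ∠JQN = 88°  [linear pair at Q on SJ]

∠JQN = 88°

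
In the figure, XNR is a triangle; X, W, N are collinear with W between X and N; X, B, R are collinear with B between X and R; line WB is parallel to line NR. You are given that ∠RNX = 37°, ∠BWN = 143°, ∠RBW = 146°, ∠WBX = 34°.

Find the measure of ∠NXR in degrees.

1. ∠BWX = 37°  [WB∥NR, corresponding at W]
2. ∠BXW = 109°  [△XWB]
3. ∠NXR = 109°  [W on XN, B on XR]

∠NXR = 109°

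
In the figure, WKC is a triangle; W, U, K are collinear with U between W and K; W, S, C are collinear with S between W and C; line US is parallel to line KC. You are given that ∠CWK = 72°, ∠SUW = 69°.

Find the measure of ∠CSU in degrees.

1. ∠SWU = 72°  [U on WK, S on WC]
2. ∠USW = 39°  [△WUS]
3. ∠CSU = 141°  [linear pair at S on WC]

∠CSU = 141°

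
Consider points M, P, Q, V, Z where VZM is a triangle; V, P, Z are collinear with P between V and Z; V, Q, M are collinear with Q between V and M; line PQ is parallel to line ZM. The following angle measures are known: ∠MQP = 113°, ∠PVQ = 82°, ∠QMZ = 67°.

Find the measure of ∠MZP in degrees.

1. ∠PQV = 67°  [linear pair at Q on VM]
2. ∠QPV = 31°  [△VPQ]
3. ∠QPZ = 149°  [linear pair at P on VZ]
4. ∠MZP = 31°  [PQ∥ZM, co-interior at Z–P]

∠MZP = 31°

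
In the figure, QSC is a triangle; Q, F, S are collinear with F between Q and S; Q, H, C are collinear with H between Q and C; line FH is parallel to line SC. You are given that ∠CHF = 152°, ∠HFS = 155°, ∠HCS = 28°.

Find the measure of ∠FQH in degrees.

1. ∠FHQ = 28°  [linear pair at H on QC]
2. ∠HFQ = 25°  [linear pair at F on QS]
3. ∠FQH = 127°  [△QFH]

∠FQH = 127°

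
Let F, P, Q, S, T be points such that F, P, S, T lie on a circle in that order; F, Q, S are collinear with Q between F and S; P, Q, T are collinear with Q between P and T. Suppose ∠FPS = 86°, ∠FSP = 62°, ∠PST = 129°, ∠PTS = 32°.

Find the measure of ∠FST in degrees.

∠FST = 67°

1. ∠FTP = 62°  [same arc FP]
2. ∠PFT = 51°  [cyclic FPST, opposite ∠F+∠S]
3. ∠FPT = 67°  [△FPT]
4. ∠FST = 67°  [same arc FT]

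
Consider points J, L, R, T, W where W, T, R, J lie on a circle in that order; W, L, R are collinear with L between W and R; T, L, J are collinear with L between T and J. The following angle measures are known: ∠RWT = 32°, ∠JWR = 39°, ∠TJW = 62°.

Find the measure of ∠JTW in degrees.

1. ∠RJT = 32°  [same arc TR]
2. ∠JTR = 39°  [same arc RJ]
3. ∠JRT = 109°  [△TRJ]
4. ∠JWT = 71°  [cyclic WTRJ, opposite ∠W+∠R]
5. ∠JTW = 47°  [△WTJ]

∠JTW = 47°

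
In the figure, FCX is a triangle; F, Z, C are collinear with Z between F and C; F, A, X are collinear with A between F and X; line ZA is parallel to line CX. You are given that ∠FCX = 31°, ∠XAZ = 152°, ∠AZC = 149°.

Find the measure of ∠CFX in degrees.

1. ∠AZF = 31°  [ZA∥CX, corresponding at Z]
2. ∠FAZ = 28°  [linear pair at A on FX]
3. ∠AFZ = 121°  [△FZA]
4. ∠CFX = 121°  [Z on FC, A on FX]

∠CFX = 121°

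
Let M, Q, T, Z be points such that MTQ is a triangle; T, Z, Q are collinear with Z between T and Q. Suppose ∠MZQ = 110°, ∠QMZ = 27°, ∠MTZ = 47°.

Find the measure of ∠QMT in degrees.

1. ∠MQZ = 43°  [△MZQ]
2. ∠MTQ = 47°  [Z on ray TQ]
3. ∠MQT = 43°  [Z on ray QT]
4. ∠QMT = 90°  [△MTQ]

∠QMT = 90°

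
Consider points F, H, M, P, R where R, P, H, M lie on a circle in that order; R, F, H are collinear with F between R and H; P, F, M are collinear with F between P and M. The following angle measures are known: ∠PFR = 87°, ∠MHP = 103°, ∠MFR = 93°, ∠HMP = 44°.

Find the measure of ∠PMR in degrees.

∠PMR = 54°

1. ∠HFP = 93°  [linear pair at F on RH]
2. ∠HPM = 33°  [△PHM]
3. ∠PHR = 54°  [△PFH]
4. ∠PMR = 54°  [same arc RP]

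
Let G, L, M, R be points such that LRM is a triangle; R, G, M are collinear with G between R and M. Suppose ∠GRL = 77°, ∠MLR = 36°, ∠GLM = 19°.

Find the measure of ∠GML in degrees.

1. ∠LRM = 77°  [G on ray RM]
2. ∠LMR = 67°  [△LRM]
3. ∠GML = 67°  [G on ray MR]

∠GML = 67°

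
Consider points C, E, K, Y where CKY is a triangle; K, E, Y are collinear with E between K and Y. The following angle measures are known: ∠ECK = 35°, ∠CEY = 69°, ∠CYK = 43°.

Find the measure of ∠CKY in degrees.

∠CKY = 34°

1. ∠CEK = 111°  [linear pair at E on KY]
2. ∠CKE = 34°  [△CKE]
3. ∠CKY = 34°  [E on ray KY]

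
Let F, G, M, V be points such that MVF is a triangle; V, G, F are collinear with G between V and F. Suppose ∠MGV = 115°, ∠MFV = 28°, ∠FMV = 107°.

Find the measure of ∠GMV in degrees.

∠GMV = 20°

1. ∠FVM = 45°  [△MVF]
2. ∠GVM = 45°  [G on ray VF]
3. ∠GMV = 20°  [△MVG]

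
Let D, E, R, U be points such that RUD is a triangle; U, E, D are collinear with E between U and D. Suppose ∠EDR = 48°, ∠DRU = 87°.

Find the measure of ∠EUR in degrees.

1. ∠RDU = 48°  [E on ray DU]
2. ∠DUR = 45°  [△RUD]
3. ∠EUR = 45°  [E on ray UD]

∠EUR = 45°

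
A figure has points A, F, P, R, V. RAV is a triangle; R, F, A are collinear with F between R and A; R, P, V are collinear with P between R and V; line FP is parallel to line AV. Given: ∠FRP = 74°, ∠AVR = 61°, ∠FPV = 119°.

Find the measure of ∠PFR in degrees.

1. ∠ARV = 74°  [F on RA, P on RV]
2. ∠RAV = 45°  [△RAV]
3. ∠PFR = 45°  [FP∥AV, corresponding at F]

∠PFR = 45°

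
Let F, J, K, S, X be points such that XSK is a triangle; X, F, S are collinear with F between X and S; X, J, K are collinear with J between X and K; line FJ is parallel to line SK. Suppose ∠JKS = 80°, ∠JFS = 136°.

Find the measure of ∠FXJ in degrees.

∠FXJ = 56°

1. ∠SKX = 80°  [J on ray KX]
2. ∠JFX = 44°  [linear pair at F on XS]
3. ∠FJX = 80°  [FJ∥SK, corresponding at J]
4. ∠FXJ = 56°  [△XFJ]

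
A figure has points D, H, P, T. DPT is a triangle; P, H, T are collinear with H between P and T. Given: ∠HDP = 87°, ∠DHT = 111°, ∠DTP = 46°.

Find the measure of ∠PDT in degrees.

1. ∠DHP = 69°  [linear pair at H on PT]
2. ∠DPH = 24°  [△DPH]
3. ∠DPT = 24°  [H on ray PT]
4. ∠PDT = 110°  [△DPT]

∠PDT = 110°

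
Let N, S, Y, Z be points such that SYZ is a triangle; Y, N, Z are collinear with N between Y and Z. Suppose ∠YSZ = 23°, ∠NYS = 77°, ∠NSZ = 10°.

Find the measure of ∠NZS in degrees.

∠NZS = 80°

1. ∠SYZ = 77°  [N on ray YZ]
2. ∠SZY = 80°  [△SYZ]
3. ∠NZS = 80°  [N on ray ZY]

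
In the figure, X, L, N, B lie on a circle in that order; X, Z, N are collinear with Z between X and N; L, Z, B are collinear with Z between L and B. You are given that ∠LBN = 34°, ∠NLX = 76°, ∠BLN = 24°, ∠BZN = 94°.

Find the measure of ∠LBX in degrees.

∠LBX = 70°

1. ∠LXN = 34°  [same arc LN]
2. ∠LNX = 70°  [△XLN]
3. ∠LBX = 70°  [same arc XL]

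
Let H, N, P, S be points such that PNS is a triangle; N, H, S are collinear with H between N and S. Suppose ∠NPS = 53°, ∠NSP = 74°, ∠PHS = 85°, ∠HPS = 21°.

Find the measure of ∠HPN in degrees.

1. ∠PNS = 53°  [△PNS]
2. ∠NHP = 95°  [linear pair at H on NS]
3. ∠HNP = 53°  [H on ray NS]
4. ∠HPN = 32°  [△PNH]

∠HPN = 32°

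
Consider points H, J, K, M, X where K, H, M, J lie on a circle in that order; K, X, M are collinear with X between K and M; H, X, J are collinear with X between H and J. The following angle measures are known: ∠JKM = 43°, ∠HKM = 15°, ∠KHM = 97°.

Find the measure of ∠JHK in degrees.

1. ∠JHM = 43°  [same arc MJ]
2. ∠HJM = 15°  [same arc HM]
3. ∠HMK = 68°  [△KHM]
4. ∠HMJ = 122°  [△HMJ]
5. ∠HJK = 68°  [same arc KH]
6. ∠HKJ = 58°  [cyclic KHMJ, opposite ∠K+∠M]
7. ∠JHK = 54°  [△KHJ]

∠JHK = 54°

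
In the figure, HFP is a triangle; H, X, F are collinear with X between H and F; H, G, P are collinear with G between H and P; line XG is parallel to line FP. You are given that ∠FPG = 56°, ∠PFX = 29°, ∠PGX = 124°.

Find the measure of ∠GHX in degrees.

1. ∠HFP = 29°  [X on ray FH]
2. ∠HGX = 56°  [linear pair at G on HP]
3. ∠GXH = 29°  [XG∥FP, corresponding at X]
4. ∠GHX = 95°  [△HXG]

∠GHX = 95°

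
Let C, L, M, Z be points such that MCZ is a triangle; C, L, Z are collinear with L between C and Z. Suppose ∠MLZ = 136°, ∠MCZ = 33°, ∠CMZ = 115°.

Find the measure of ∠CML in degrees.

∠CML = 103°

1. ∠CLM = 44°  [linear pair at L on CZ]
2. ∠LCM = 33°  [L on ray CZ]
3. ∠CML = 103°  [△MCL]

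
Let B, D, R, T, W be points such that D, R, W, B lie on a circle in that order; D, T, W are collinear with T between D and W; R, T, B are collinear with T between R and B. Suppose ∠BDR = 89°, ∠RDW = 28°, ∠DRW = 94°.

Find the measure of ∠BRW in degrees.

1. ∠BWR = 91°  [cyclic DRWB, opposite ∠D+∠W]
2. ∠RBW = 28°  [same arc RW]
3. ∠BRW = 61°  [△RWB]

∠BRW = 61°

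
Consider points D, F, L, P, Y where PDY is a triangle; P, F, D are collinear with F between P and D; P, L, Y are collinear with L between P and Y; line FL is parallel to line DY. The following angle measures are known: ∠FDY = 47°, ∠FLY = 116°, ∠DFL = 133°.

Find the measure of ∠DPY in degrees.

∠DPY = 69°

1. ∠FLP = 64°  [linear pair at L on PY]
2. ∠LFP = 47°  [linear pair at F on PD]
3. ∠FPL = 69°  [△PFL]
4. ∠DPY = 69°  [F on PD, L on PY]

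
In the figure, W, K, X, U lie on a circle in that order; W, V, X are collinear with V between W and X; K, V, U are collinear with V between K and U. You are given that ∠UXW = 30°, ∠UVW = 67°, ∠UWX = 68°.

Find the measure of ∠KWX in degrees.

1. ∠WUX = 82°  [△WXU]
2. ∠KVX = 67°  [vertical angles at V]
3. ∠UKX = 68°  [same arc XU]
4. ∠WKX = 98°  [cyclic WKXU, opposite ∠K+∠U]
5. ∠KXW = 45°  [△KVX]
6. ∠KWX = 37°  [△WKX]

∠KWX = 37°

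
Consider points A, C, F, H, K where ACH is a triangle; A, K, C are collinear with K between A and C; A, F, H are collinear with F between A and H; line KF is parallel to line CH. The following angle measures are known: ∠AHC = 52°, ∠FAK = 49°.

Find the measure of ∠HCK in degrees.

∠HCK = 79°

1. ∠AFK = 52°  [KF∥CH, corresponding at F]
2. ∠AKF = 79°  [△AKF]
3. ∠CKF = 101°  [linear pair at K on AC]
4. ∠HCK = 79°  [KF∥CH, co-interior at C–K]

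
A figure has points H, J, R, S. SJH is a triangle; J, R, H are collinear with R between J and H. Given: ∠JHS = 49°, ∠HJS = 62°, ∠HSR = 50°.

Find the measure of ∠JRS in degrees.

∠JRS = 99°

1. ∠RHS = 49°  [R on ray HJ]
2. ∠HRS = 81°  [△SRH]
3. ∠JRS = 99°  [linear pair at R on JH]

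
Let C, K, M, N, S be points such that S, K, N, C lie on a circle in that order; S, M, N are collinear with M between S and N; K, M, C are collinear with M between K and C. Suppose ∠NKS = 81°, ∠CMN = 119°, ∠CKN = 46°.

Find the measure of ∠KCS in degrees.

∠KCS = 73°

1. ∠CMS = 61°  [linear pair at M on SN]
2. ∠CSN = 46°  [same arc NC]
3. ∠KCS = 73°  [△SMC]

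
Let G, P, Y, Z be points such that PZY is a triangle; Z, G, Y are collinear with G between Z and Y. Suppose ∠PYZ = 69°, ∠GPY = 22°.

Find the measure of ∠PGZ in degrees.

∠PGZ = 91°

1. ∠GYP = 69°  [G on ray YZ]
2. ∠PGY = 89°  [△PGY]
3. ∠PGZ = 91°  [linear pair at G on ZY]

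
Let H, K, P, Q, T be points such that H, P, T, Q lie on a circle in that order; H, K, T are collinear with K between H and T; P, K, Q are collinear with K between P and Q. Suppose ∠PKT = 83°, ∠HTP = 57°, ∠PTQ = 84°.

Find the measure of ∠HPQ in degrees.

∠HPQ = 27°

1. ∠HQP = 57°  [same arc HP]
2. ∠PHQ = 96°  [cyclic HPTQ, opposite ∠H+∠T]
3. ∠HPQ = 27°  [△HPQ]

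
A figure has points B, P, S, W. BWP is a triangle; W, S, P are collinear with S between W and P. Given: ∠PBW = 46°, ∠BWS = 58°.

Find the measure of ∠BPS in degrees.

1. ∠BWP = 58°  [S on ray WP]
2. ∠BPW = 76°  [△BWP]
3. ∠BPS = 76°  [S on ray PW]

∠BPS = 76°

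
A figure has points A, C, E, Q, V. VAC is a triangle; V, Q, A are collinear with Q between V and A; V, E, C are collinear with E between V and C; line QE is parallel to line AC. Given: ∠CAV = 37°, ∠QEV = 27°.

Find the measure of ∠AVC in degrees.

1. ∠EQV = 37°  [QE∥AC, corresponding at Q]
2. ∠EVQ = 116°  [△VQE]
3. ∠AVC = 116°  [Q on VA, E on VC]

∠AVC = 116°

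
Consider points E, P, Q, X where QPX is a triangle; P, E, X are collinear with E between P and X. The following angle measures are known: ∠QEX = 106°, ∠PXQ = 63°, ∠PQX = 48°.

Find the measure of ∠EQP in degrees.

∠EQP = 37°

1. ∠PEQ = 74°  [linear pair at E on PX]
2. ∠QPX = 69°  [△QPX]
3. ∠EPQ = 69°  [E on ray PX]
4. ∠EQP = 37°  [△QPE]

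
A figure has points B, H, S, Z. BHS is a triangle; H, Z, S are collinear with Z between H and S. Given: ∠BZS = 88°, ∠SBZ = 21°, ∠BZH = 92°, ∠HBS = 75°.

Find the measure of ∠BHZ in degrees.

1. ∠BSZ = 71°  [△BZS]
2. ∠BSH = 71°  [Z on ray SH]
3. ∠BHS = 34°  [△BHS]
4. ∠BHZ = 34°  [Z on ray HS]

∠BHZ = 34°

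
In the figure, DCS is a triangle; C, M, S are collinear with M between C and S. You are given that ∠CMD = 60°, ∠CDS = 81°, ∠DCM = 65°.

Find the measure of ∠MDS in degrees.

1. ∠DMS = 120°  [linear pair at M on CS]
2. ∠DCS = 65°  [M on ray CS]
3. ∠CSD = 34°  [△DCS]
4. ∠DSM = 34°  [M on ray SC]
5. ∠MDS = 26°  [△DMS]

∠MDS = 26°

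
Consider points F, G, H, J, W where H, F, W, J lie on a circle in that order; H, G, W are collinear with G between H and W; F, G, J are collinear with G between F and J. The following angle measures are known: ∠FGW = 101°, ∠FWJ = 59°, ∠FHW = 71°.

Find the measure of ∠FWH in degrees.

∠FWH = 29°

1. ∠FGH = 79°  [linear pair at G on HW]
2. ∠FHJ = 121°  [cyclic HFWJ, opposite ∠H+∠W]
3. ∠HFJ = 30°  [△HGF]
4. ∠FJH = 29°  [△HFJ]
5. ∠FWH = 29°  [same arc HF]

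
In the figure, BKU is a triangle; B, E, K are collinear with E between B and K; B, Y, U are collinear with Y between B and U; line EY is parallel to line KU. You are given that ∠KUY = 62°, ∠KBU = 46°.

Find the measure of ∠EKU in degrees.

1. ∠BUK = 62°  [Y on ray UB]
2. ∠BKU = 72°  [△BKU]
3. ∠EKU = 72°  [E on ray KB]

∠EKU = 72°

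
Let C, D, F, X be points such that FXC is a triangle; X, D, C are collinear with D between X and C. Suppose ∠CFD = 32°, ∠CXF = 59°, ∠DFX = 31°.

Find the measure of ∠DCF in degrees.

∠DCF = 58°

1. ∠DXF = 59°  [D on ray XC]
2. ∠FDX = 90°  [△FXD]
3. ∠CDF = 90°  [linear pair at D on XC]
4. ∠DCF = 58°  [△FDC]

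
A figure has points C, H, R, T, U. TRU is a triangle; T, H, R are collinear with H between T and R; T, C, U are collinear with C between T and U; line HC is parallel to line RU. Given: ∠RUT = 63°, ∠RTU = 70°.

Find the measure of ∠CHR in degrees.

∠CHR = 133°

1. ∠TRU = 47°  [△TRU]
2. ∠CHT = 47°  [HC∥RU, corresponding at H]
3. ∠CHR = 133°  [linear pair at H on TR]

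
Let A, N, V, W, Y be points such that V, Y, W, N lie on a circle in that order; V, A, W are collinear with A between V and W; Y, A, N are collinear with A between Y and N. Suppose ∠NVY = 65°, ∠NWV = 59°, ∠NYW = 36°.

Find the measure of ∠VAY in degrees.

1. ∠NWY = 115°  [cyclic VYWN, opposite ∠V+∠W]
2. ∠NYV = 59°  [same arc VN]
3. ∠WNY = 29°  [△YWN]
4. ∠WVY = 29°  [same arc YW]
5. ∠VAY = 92°  [△VAY]

∠VAY = 92°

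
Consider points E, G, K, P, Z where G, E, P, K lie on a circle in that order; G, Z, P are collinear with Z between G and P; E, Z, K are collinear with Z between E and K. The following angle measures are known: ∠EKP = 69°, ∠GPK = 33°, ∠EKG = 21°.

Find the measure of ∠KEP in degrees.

∠KEP = 57°

1. ∠GEK = 33°  [same arc GK]
2. ∠EGK = 126°  [△GEK]
3. ∠EPK = 54°  [cyclic GEPK, opposite ∠G+∠P]
4. ∠KEP = 57°  [△EPK]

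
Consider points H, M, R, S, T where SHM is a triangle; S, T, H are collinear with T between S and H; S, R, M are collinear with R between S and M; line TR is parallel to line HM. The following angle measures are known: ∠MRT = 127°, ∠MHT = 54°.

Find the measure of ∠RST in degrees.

1. ∠SRT = 53°  [linear pair at R on SM]
2. ∠MHS = 54°  [T on ray HS]
3. ∠HMS = 53°  [TR∥HM, corresponding at R]
4. ∠HSM = 73°  [△SHM]
5. ∠RST = 73°  [T on SH, R on SM]

∠RST = 73°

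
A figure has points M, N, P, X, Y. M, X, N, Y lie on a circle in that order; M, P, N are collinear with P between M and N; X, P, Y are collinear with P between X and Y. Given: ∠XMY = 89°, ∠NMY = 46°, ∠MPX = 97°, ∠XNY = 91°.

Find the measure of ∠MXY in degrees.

∠MXY = 40°

1. ∠NXY = 46°  [same arc NY]
2. ∠NPY = 97°  [vertical angles at P]
3. ∠NYX = 43°  [△XNY]
4. ∠MNY = 40°  [△NPY]
5. ∠MXY = 40°  [same arc MY]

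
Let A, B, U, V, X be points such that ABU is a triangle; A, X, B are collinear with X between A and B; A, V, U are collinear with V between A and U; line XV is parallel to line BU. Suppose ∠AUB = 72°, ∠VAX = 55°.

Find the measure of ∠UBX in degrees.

∠UBX = 53°

1. ∠AVX = 72°  [XV∥BU, corresponding at V]
2. ∠AXV = 53°  [△AXV]
3. ∠BXV = 127°  [linear pair at X on AB]
4. ∠UBX = 53°  [XV∥BU, co-interior at B–X]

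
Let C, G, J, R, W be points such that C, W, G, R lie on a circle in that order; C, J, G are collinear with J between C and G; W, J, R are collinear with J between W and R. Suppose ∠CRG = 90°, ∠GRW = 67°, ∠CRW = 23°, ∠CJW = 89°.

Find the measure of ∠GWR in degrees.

∠GWR = 66°

1. ∠CGW = 23°  [same arc CW]
2. ∠GJW = 91°  [linear pair at J on CG]
3. ∠GWR = 66°  [△WJG]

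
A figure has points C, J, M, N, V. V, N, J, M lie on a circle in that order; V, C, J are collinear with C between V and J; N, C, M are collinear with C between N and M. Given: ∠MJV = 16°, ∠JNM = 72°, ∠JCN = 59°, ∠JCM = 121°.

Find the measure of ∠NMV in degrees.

1. ∠JVM = 72°  [same arc JM]
2. ∠MCV = 59°  [vertical angles at C]
3. ∠NMV = 49°  [△VCM]

∠NMV = 49°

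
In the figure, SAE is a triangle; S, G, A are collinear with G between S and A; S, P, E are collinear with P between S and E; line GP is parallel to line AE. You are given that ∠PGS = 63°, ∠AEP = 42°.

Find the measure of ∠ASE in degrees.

1. ∠EAS = 63°  [GP∥AE, corresponding at G]
2. ∠AES = 42°  [P on ray ES]
3. ∠ASE = 75°  [△SAE]

∠ASE = 75°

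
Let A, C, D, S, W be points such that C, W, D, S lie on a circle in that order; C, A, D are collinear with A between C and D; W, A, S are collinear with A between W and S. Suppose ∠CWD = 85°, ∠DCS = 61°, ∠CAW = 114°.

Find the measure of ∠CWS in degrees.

1. ∠CSD = 95°  [cyclic CWDS, opposite ∠W+∠S]
2. ∠CDS = 24°  [△CDS]
3. ∠CWS = 24°  [same arc CS]

∠CWS = 24°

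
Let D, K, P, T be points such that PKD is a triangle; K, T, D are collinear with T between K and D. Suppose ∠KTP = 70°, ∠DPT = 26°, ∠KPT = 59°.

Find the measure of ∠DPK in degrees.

∠DPK = 85°

1. ∠PKT = 51°  [△PKT]
2. ∠DTP = 110°  [linear pair at T on KD]
3. ∠PDT = 44°  [△PTD]
4. ∠DKP = 51°  [T on ray KD]
5. ∠KDP = 44°  [T on ray DK]
6. ∠DPK = 85°  [△PKD]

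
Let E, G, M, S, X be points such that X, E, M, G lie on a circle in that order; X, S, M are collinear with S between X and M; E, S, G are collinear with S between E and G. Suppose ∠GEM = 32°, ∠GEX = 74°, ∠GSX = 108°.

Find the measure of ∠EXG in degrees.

∠EXG = 66°

1. ∠GXM = 32°  [same arc MG]
2. ∠EGX = 40°  [△XSG]
3. ∠EXG = 66°  [△XEG]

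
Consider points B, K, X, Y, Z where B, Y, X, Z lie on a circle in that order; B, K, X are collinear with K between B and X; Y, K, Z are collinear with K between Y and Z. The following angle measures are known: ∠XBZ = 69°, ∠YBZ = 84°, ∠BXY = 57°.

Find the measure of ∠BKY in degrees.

∠BKY = 126°

1. ∠XYZ = 69°  [same arc XZ]
2. ∠XKY = 54°  [△YKX]
3. ∠BKY = 126°  [linear pair at K on BX]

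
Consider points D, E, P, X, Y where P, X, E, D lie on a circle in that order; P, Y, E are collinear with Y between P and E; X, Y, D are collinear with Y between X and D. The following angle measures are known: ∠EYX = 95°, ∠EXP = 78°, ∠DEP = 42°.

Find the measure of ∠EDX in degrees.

∠EDX = 53°

1. ∠DYP = 95°  [vertical angles at Y]
2. ∠DYE = 85°  [linear pair at Y on PE]
3. ∠EDX = 53°  [△EYD]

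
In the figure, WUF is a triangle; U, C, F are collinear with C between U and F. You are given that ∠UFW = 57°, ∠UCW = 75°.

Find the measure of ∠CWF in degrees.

∠CWF = 18°

1. ∠CFW = 57°  [C on ray FU]
2. ∠FCW = 105°  [linear pair at C on UF]
3. ∠CWF = 18°  [△WCF]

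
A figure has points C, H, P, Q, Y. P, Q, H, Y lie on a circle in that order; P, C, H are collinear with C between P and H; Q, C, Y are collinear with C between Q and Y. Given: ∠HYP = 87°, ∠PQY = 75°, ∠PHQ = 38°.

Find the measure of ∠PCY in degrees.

∠PCY = 124°

1. ∠PHY = 75°  [same arc PY]
2. ∠PYQ = 38°  [same arc PQ]
3. ∠HPY = 18°  [△PHY]
4. ∠PCY = 124°  [△PCY]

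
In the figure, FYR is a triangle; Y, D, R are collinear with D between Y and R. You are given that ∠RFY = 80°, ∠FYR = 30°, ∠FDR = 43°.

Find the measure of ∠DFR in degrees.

∠DFR = 67°

1. ∠FRY = 70°  [△FYR]
2. ∠DRF = 70°  [D on ray RY]
3. ∠DFR = 67°  [△FDR]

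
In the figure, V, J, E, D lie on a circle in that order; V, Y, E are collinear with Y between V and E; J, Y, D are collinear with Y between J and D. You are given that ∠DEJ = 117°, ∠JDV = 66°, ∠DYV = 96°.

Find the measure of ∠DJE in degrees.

∠DJE = 18°

1. ∠JEV = 66°  [same arc VJ]
2. ∠EYJ = 96°  [vertical angles at Y]
3. ∠DJE = 18°  [△JYE]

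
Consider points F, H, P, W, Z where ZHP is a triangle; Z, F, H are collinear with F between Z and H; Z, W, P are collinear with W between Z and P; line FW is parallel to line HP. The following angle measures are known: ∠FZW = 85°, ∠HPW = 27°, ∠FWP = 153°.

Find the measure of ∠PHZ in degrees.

1. ∠HZP = 85°  [F on ZH, W on ZP]
2. ∠HPZ = 27°  [W on ray PZ]
3. ∠PHZ = 68°  [△ZHP]

∠PHZ = 68°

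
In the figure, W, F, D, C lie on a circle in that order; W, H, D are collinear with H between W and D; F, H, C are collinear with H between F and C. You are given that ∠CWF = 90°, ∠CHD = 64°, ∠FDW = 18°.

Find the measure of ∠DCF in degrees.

1. ∠CDF = 90°  [cyclic WFDC, opposite ∠W+∠D]
2. ∠FHW = 64°  [vertical angles at H]
3. ∠DHF = 116°  [linear pair at H on WD]
4. ∠CFD = 46°  [△FHD]
5. ∠DCF = 44°  [△FDC]

∠DCF = 44°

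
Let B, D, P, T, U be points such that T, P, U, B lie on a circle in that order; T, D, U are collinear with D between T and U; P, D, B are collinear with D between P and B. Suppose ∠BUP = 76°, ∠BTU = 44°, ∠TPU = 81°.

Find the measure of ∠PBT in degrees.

1. ∠BTP = 104°  [cyclic TPUB, opposite ∠T+∠U]
2. ∠TBU = 99°  [cyclic TPUB, opposite ∠P+∠B]
3. ∠BUT = 37°  [△TUB]
4. ∠BPT = 37°  [same arc TB]
5. ∠PBT = 39°  [△TPB]

∠PBT = 39°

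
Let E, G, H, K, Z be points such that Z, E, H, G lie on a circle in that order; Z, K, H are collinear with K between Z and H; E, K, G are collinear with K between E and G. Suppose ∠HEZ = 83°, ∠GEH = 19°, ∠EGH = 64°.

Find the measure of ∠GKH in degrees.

1. ∠HGZ = 97°  [cyclic ZEHG, opposite ∠E+∠G]
2. ∠GZH = 19°  [same arc HG]
3. ∠GHZ = 64°  [△ZHG]
4. ∠GKH = 52°  [△HKG]

∠GKH = 52°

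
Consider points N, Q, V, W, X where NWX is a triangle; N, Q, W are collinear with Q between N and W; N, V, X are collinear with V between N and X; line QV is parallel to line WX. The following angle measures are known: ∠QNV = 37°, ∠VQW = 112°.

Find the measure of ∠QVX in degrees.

∠QVX = 105°

1. ∠NQV = 68°  [linear pair at Q on NW]
2. ∠NVQ = 75°  [△NQV]
3. ∠QVX = 105°  [linear pair at V on NX]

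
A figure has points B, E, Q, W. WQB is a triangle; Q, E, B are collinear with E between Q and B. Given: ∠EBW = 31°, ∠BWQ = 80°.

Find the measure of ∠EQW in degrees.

∠EQW = 69°

1. ∠QBW = 31°  [E on ray BQ]
2. ∠BQW = 69°  [△WQB]
3. ∠EQW = 69°  [E on ray QB]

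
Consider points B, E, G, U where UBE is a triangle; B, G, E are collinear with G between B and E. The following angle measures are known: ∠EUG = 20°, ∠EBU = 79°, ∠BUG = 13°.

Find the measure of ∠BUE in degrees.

∠BUE = 33°

1. ∠GBU = 79°  [G on ray BE]
2. ∠BGU = 88°  [△UBG]
3. ∠EGU = 92°  [linear pair at G on BE]
4. ∠GEU = 68°  [△UGE]
5. ∠BEU = 68°  [G on ray EB]
6. ∠BUE = 33°  [△UBE]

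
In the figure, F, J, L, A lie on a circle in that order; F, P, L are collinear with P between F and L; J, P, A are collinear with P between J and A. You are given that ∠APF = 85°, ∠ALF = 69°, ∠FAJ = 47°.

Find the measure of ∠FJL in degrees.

∠FJL = 117°

1. ∠AFL = 48°  [△FPA]
2. ∠FAL = 63°  [△FLA]
3. ∠FJL = 117°  [cyclic FJLA, opposite ∠J+∠A]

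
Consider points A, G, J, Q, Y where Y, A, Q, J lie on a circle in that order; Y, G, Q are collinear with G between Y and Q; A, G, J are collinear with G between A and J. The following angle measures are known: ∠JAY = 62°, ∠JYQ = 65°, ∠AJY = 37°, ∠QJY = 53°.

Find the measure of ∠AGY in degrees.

1. ∠JAQ = 65°  [same arc QJ]
2. ∠AQY = 37°  [same arc YA]
3. ∠AGQ = 78°  [△AGQ]
4. ∠AGY = 102°  [linear pair at G on YQ]

∠AGY = 102°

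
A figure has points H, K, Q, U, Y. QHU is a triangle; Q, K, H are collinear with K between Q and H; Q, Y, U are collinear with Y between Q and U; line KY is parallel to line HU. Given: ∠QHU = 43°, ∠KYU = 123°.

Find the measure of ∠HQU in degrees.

1. ∠QKY = 43°  [KY∥HU, corresponding at K]
2. ∠KYQ = 57°  [linear pair at Y on QU]
3. ∠KQY = 80°  [△QKY]
4. ∠HQU = 80°  [K on QH, Y on QU]

∠HQU = 80°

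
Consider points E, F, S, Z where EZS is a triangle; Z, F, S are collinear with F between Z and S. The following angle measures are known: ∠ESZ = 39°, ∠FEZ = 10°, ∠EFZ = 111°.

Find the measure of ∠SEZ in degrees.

1. ∠EZF = 59°  [△EZF]
2. ∠EZS = 59°  [F on ray ZS]
3. ∠SEZ = 82°  [△EZS]

∠SEZ = 82°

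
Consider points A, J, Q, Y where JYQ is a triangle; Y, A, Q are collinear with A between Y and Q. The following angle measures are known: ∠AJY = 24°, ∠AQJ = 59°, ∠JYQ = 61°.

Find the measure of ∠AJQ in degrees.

∠AJQ = 36°

1. ∠AYJ = 61°  [A on ray YQ]
2. ∠JAY = 95°  [△JYA]
3. ∠JAQ = 85°  [linear pair at A on YQ]
4. ∠AJQ = 36°  [△JAQ]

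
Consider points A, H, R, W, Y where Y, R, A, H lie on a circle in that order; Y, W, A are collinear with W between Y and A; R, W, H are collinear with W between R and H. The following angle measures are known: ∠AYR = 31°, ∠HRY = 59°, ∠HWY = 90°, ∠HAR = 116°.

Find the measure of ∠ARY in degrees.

∠ARY = 92°

1. ∠AHR = 31°  [same arc RA]
2. ∠AWR = 90°  [vertical angles at W]
3. ∠ARH = 33°  [△RAH]
4. ∠RAY = 57°  [△RWA]
5. ∠ARY = 92°  [△YRA]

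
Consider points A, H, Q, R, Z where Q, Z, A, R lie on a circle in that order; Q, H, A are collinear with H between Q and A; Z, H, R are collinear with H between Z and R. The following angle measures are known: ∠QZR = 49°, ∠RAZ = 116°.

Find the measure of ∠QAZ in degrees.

∠QAZ = 67°

1. ∠RQZ = 64°  [cyclic QZAR, opposite ∠Q+∠A]
2. ∠QRZ = 67°  [△QZR]
3. ∠QAZ = 67°  [same arc QZ]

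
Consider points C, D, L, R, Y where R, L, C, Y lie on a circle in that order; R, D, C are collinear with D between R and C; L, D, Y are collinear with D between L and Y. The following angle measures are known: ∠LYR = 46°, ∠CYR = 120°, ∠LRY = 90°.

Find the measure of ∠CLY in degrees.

∠CLY = 16°

1. ∠LCR = 46°  [same arc RL]
2. ∠CLR = 60°  [cyclic RLCY, opposite ∠L+∠Y]
3. ∠LCY = 90°  [cyclic RLCY, opposite ∠R+∠C]
4. ∠CRL = 74°  [△RLC]
5. ∠CYL = 74°  [same arc LC]
6. ∠CLY = 16°  [△LCY]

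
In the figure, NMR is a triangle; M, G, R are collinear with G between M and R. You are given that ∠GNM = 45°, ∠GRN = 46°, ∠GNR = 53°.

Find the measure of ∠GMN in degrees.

1. ∠NGR = 81°  [△NGR]
2. ∠MGN = 99°  [linear pair at G on MR]
3. ∠GMN = 36°  [△NMG]

∠GMN = 36°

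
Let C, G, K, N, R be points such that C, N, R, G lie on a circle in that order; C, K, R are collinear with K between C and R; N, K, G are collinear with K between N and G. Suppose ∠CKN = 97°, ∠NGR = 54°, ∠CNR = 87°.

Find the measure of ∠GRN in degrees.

∠GRN = 68°

1. ∠NKR = 83°  [linear pair at K on CR]
2. ∠NCR = 54°  [same arc NR]
3. ∠CRN = 39°  [△CNR]
4. ∠GNR = 58°  [△NKR]
5. ∠GRN = 68°  [△NRG]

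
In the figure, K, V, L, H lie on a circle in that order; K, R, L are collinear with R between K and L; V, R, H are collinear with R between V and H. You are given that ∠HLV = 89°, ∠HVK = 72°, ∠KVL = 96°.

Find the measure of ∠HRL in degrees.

∠HRL = 41°

1. ∠HKV = 91°  [cyclic KVLH, opposite ∠K+∠L]
2. ∠HLK = 72°  [same arc KH]
3. ∠KHV = 17°  [△KVH]
4. ∠KHL = 84°  [cyclic KVLH, opposite ∠V+∠H]
5. ∠HKL = 24°  [△KLH]
6. ∠HRK = 139°  [△KRH]
7. ∠HRL = 41°  [linear pair at R on KL]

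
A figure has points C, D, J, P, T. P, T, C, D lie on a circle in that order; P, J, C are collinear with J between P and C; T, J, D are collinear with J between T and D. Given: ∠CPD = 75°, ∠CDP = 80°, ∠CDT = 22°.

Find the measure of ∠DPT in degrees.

1. ∠CTD = 75°  [same arc CD]
2. ∠DCT = 83°  [△TCD]
3. ∠DPT = 97°  [cyclic PTCD, opposite ∠P+∠C]

∠DPT = 97°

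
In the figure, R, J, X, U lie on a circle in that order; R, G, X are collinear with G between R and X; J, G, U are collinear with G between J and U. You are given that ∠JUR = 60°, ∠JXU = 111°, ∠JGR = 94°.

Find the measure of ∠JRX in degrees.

∠JRX = 35°

1. ∠JRU = 69°  [cyclic RJXU, opposite ∠R+∠X]
2. ∠RJU = 51°  [△RJU]
3. ∠JRX = 35°  [△RGJ]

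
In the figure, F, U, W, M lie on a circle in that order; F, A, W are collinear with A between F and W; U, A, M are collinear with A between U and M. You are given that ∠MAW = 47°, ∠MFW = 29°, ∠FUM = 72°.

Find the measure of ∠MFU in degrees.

∠MFU = 90°

1. ∠FAM = 133°  [linear pair at A on FW]
2. ∠FMU = 18°  [△FAM]
3. ∠MFU = 90°  [△FUM]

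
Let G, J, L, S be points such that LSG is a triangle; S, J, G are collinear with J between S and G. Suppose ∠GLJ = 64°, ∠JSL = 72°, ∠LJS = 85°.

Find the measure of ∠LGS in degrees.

1. ∠GJL = 95°  [linear pair at J on SG]
2. ∠JGL = 21°  [△LJG]
3. ∠LGS = 21°  [J on ray GS]

∠LGS = 21°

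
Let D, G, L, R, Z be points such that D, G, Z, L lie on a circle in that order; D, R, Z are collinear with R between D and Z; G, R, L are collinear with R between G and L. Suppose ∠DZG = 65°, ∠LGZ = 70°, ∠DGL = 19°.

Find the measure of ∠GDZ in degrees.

∠GDZ = 26°

1. ∠GRZ = 45°  [△GRZ]
2. ∠DRG = 135°  [linear pair at R on DZ]
3. ∠GDZ = 26°  [△DRG]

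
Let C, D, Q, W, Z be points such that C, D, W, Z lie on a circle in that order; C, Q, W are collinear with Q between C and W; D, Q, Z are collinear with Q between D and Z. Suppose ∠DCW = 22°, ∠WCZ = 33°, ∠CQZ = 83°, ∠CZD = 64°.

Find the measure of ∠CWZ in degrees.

1. ∠DZW = 22°  [same arc DW]
2. ∠WQZ = 97°  [linear pair at Q on CW]
3. ∠CWZ = 61°  [△WQZ]

∠CWZ = 61°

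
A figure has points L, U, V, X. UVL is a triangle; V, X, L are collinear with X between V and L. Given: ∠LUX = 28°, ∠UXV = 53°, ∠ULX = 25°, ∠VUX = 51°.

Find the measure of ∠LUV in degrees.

1. ∠UVX = 76°  [△UVX]
2. ∠ULV = 25°  [X on ray LV]
3. ∠LVU = 76°  [X on ray VL]
4. ∠LUV = 79°  [△UVL]

∠LUV = 79°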